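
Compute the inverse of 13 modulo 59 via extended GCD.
Extended GCD: 13(-9) + 59(2) = 1. So 13^(-1) ≡ -9 ≡ 50 mod 59. Verify: 13 × 50 = 650 ≡ 1 mod 59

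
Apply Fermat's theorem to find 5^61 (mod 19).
By Fermat: 5^{18} ≡ 1 (mod 19). 61 = 3×18 + 7. So 5^{61} ≡ 5^{7} ≡ 16 (mod 19)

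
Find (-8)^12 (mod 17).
By repeated squaring (mod 17): (-8)^{1}≡9, (-8)^{2}≡13, (-8)^{4}≡16, (-8)^{8}≡1. Then (-8)^{12} = (-8)^{8+4} ≡ 1 × 16 ≡ 16 (mod 17)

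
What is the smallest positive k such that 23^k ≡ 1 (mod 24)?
Powers of 23 mod 24: 23^1≡23, 23^2≡1. ord_24(23) = 2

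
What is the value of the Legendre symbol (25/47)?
(25/47) = 25^{23} mod 47 = 1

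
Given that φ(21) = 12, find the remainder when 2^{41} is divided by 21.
By Euler: 2^{12} ≡ 1 mod 21 since gcd(2, 21) = 1. 41 = 3×12 + 5. So 2^{41} ≡ 2^{5} ≡ 11 mod 21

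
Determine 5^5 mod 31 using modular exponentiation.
By repeated squaring (mod 31): 5^{1}≡5, 5^{2}≡25, 5^{4}≡5. Then 5^{5} = 5^{4+1} ≡ 5 × 5 ≡ 25 (mod 31)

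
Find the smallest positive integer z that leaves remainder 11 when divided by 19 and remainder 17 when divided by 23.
M = 19 × 23 = 437. M₁ = 23, y₁ ≡ 5 (mod 19). M₂ = 19, y₂ ≡ 17 (mod 23). z = 11×23×5 + 17×19×17 ≡ 201 (mod 437)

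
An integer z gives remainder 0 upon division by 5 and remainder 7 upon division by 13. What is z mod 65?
M = 5 × 13 = 65. M₁ = 13, y₁ ≡ 2 mod 5. M₂ = 5, y₂ ≡ 8 mod 13. z = 0×13×2 + 7×5×8 ≡ 20 mod 65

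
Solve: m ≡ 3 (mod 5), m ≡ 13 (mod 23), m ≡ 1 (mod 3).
M = 5 × 23 × 3 = 345. M₁ = 69, y₁ ≡ 4 (mod 5). M₂ = 15, y₂ ≡ 20 (mod 23). M₃ = 115, y₃ ≡ 1 (mod 3). m = 3×69×4 + 13×15×20 + 1×115×1 ≡ 13 (mod 345)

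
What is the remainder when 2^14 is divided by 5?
Using Fermat: 2^{4} ≡ 1 mod 5. 14 ≡ 2 mod 4. So 2^{14} ≡ 2^{2} ≡ 4 mod 5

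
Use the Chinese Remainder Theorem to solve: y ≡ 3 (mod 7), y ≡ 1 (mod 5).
M = 7 × 5 = 35. M₁ = 5, y₁ ≡ 3 (mod 7). M₂ = 7, y₂ ≡ 3 (mod 5). y = 3×5×3 + 1×7×3 ≡ 31 (mod 35)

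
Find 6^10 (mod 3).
By repeated squaring (mod 3): 6^{1}≡0, 6^{2}≡0, 6^{4}≡0, 6^{8}≡0. Then 6^{10} = 6^{8+2} ≡ 0 × 0 ≡ 0 (mod 3)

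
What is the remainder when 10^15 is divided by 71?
By repeated squaring (mod 71): 10^{1}≡10, 10^{2}≡29, 10^{4}≡60, 10^{8}≡50. Then 10^{15} = 10^{8+4+2+1} ≡ 50 × 60 × 29 × 10 ≡ 37 (mod 71)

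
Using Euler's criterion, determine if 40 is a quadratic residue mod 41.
By Euler's criterion: 40^{20} ≡ 1 mod 41. Since this equals 1, 40 is a QR.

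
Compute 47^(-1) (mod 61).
Since 61 is prime, by Fermat 47^(-1) ≡ 47^{59} ≡ 13 (mod 61). Verify: 47 × 13 = 611 ≡ 1 (mod 61)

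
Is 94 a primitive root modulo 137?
ord_137(94) divides 136. For each prime q|136: 94^{68}≡136, 94^{8}≡60, none ≡ 1. So 94 has order 136 and is a primitive root mod 137.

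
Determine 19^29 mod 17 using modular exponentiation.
Using Fermat: 19^{16} ≡ 1 (mod 17). 29 ≡ 13 (mod 16). So 19^{29} ≡ 19^{13} ≡ 15 (mod 17)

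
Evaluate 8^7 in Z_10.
By repeated squaring (mod 10): 8^{1}≡8, 8^{2}≡4, 8^{4}≡6. Then 8^{7} = 8^{4+2+1} ≡ 6 × 4 × 8 ≡ 2 (mod 10)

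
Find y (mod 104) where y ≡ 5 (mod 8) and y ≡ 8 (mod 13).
M = 8 × 13 = 104. M₁ = 13, y₁ ≡ 5 (mod 8). M₂ = 8, y₂ ≡ 5 (mod 13). y = 5×13×5 + 8×8×5 ≡ 21 (mod 104)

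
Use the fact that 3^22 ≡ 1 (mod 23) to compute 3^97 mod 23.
By Fermat: 3^{22} ≡ 1 (mod 23). 97 = 4×22 + 9. So 3^{97} ≡ 3^{9} ≡ 18 (mod 23)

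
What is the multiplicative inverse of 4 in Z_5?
Since 5 is prime, by Fermat 4^(-1) ≡ 4^{3} ≡ 4 mod 5. Verify: 4 × 4 = 16 ≡ 1 mod 5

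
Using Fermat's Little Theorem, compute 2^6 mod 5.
By Fermat: 2^{4} ≡ 1 (mod 5). So 2^{6} = 2^{4} · 2^{2} ≡ 2^{2} ≡ 4 (mod 5)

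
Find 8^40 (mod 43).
By repeated squaring (mod 43): 8^{1}≡8, 8^{2}≡21, 8^{4}≡11, 8^{8}≡35, 8^{16}≡21, 8^{32}≡11. Then 8^{40} = 8^{32+8} ≡ 11 × 35 ≡ 41 (mod 43)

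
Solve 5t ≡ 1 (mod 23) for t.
Since 23 is prime, by Fermat 5^(-1) ≡ 5^{21} ≡ 14 (mod 23). Verify: 5 × 14 = 70 ≡ 1 (mod 23)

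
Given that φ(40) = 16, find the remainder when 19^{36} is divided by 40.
By Euler: 19^{16} ≡ 1 (mod 40) since gcd(19, 40) = 1. 36 = 2×16 + 4. So 19^{36} ≡ 19^{4} ≡ 1 (mod 40)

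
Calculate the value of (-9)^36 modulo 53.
By repeated squaring mod 53: (-9)^{1}≡44, (-9)^{2}≡28, (-9)^{4}≡42, (-9)^{8}≡15, (-9)^{16}≡13, (-9)^{32}≡10. Then (-9)^{36} = (-9)^{32+4} ≡ 10 × 42 ≡ 49 mod 53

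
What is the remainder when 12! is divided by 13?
By Wilson's theorem, (12)! ≡ -1 ≡ 12 mod 13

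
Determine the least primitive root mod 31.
g = 3. Powers: [3, 9, 27, 19, 26, 16, 17, 20, 29, ...] generates all 30 non-zero residues.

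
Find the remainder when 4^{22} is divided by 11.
By Fermat: 4^{10} ≡ 1 mod 11. 22 = 2×10 + 2. So 4^{22} ≡ 4^{2} ≡ 5 mod 11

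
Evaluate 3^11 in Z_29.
By repeated squaring (mod 29): 3^{1}≡3, 3^{2}≡9, 3^{4}≡23, 3^{8}≡7. Then 3^{11} = 3^{8+2+1} ≡ 7 × 9 × 3 ≡ 15 (mod 29)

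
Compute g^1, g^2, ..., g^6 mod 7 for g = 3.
3^1, 3^2, ..., 3^{6} mod 7: [3, 2, 6, 4, 5, 1]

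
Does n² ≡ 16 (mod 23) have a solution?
By Euler's criterion: 16^{11} ≡ 1 (mod 23). Since this equals 1, 16 is a QR.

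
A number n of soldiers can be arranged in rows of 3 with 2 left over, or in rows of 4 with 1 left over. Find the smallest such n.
M = 3 × 4 = 12. M₁ = 4, y₁ ≡ 1 (mod 3). M₂ = 3, y₂ ≡ 3 (mod 4). n = 2×4×1 + 1×3×3 ≡ 5 (mod 12)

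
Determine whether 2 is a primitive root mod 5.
ord_5(2) divides 4. For each prime q|4: 2^{2}≡4, none ≡ 1. So 2 has order 4 and is a primitive root mod 5.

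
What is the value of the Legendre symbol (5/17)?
(5/17) = 5^{8} mod 17 = -1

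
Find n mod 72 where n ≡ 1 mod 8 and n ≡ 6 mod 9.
M = 8 × 9 = 72. M₁ = 9, y₁ ≡ 1 mod 8. M₂ = 8, y₂ ≡ 8 mod 9. n = 1×9×1 + 6×8×8 ≡ 33 mod 72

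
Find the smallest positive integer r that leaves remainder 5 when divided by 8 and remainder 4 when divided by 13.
M = 8 × 13 = 104. M₁ = 13, y₁ ≡ 5 mod 8. M₂ = 8, y₂ ≡ 5 mod 13. r = 5×13×5 + 4×8×5 ≡ 69 mod 104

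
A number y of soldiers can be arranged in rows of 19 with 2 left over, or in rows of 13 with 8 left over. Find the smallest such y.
M = 19 × 13 = 247. M₁ = 13, y₁ ≡ 3 mod 19. M₂ = 19, y₂ ≡ 11 mod 13. y = 2×13×3 + 8×19×11 ≡ 21 mod 247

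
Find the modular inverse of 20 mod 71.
Since 71 is prime, by Fermat 20^(-1) ≡ 20^{69} ≡ 32 (mod 71). Verify: 20 × 32 = 640 ≡ 1 (mod 71)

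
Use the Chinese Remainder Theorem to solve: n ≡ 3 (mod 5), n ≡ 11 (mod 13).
M = 5 × 13 = 65. M₁ = 13, y₁ ≡ 2 (mod 5). M₂ = 5, y₂ ≡ 8 (mod 13). n = 3×13×2 + 11×5×8 ≡ 63 (mod 65)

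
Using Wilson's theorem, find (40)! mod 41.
By Wilson's theorem, (40)! ≡ -1 ≡ 40 mod 41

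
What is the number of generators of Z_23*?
A prime p has φ(p-1) primitive roots; here φ(22) = 10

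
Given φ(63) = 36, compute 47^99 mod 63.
By Euler: 47^{36} ≡ 1 (mod 63) since gcd(47, 63) = 1. 99 = 2×36 + 27. So 47^{99} ≡ 47^{27} ≡ 62 (mod 63)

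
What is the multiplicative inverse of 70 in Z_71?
Since 71 is prime, by Fermat 70^(-1) ≡ 70^{69} ≡ 70 mod 71. Verify: 70 × 70 = 4900 ≡ 1 mod 71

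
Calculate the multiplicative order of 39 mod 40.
Powers of 39 mod 40: 39^1≡39, 39^2≡1. Order = 2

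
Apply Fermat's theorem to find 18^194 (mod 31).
By Fermat: 18^{30} ≡ 1 (mod 31). 194 ≡ 14 (mod 30). So 18^{194} ≡ 18^{14} ≡ 19 (mod 31)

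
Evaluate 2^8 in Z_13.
By repeated squaring mod 13: 2^{1}≡2, 2^{2}≡4, 2^{4}≡3, 2^{8}≡9. So 2^{8} ≡ 9 mod 13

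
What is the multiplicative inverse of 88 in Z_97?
Since 97 is prime, by Fermat 88^(-1) ≡ 88^{95} ≡ 43 mod 97. Verify: 88 × 43 = 3784 ≡ 1 mod 97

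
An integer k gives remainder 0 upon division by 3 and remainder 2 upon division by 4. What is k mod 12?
M = 3 × 4 = 12. M₁ = 4, y₁ ≡ 1 mod 3. M₂ = 3, y₂ ≡ 3 mod 4. k = 0×4×1 + 2×3×3 ≡ 6 mod 12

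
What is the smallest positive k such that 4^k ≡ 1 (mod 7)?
Powers of 4 mod 7: 4^1≡4, 4^2≡2, 4^3≡1. Order = 3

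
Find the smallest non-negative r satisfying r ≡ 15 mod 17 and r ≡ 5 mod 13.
M = 17 × 13 = 221. M₁ = 13, y₁ ≡ 4 mod 17. M₂ = 17, y₂ ≡ 10 mod 13. r = 15×13×4 + 5×17×10 ≡ 83 mod 221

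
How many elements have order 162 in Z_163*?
Number of primitive roots mod 163 = φ(p-1) = φ(162) = 54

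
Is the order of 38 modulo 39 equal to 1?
Powers of 38 mod 39: 38^1≡38, 38^2≡1. 38^1≡38≢1, so ord ≠ 1. No, the actual order is 2.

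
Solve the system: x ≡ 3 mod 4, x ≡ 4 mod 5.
M = 4 × 5 = 20. M₁ = 5, y₁ ≡ 1 mod 4. M₂ = 4, y₂ ≡ 4 mod 5. x = 3×5×1 + 4×4×4 ≡ 19 mod 20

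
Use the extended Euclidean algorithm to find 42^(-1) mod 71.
Extended GCD: 42(22) + 71(-13) = 1. So 42^(-1) ≡ 22 (mod 71). Verify: 42 × 22 = 924 ≡ 1 (mod 71)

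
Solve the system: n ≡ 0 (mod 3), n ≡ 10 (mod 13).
M = 3 × 13 = 39. M₁ = 13, y₁ ≡ 1 (mod 3). M₂ = 3, y₂ ≡ 9 (mod 13). n = 0×13×1 + 10×3×9 ≡ 36 (mod 39)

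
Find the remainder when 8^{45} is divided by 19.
By Fermat: 8^{18} ≡ 1 (mod 19). 45 = 2×18 + 9. So 8^{45} ≡ 8^{9} ≡ 18 (mod 19)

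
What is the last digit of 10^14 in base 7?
Using Fermat: 10^{6} ≡ 1 mod 7. 14 ≡ 2 mod 6. So 10^{14} ≡ 10^{2} ≡ 2 mod 7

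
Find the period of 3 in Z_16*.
Powers of 3 mod 16: 3^1≡3, 3^2≡9, 3^3≡11, 3^4≡1. ord_16(3) = 4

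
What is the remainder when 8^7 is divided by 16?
By repeated squaring mod 16: 8^{1}≡8, 8^{2}≡0, 8^{4}≡0. Then 8^{7} = 8^{4+2+1} ≡ 0 × 0 × 8 ≡ 0 mod 16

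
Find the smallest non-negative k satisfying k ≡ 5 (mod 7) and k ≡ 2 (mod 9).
M = 7 × 9 = 63. M₁ = 9, y₁ ≡ 4 (mod 7). M₂ = 7, y₂ ≡ 4 (mod 9). k = 5×9×4 + 2×7×4 ≡ 47 (mod 63)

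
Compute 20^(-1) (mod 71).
Since 71 is prime, by Fermat 20^(-1) ≡ 20^{69} ≡ 32 (mod 71). Verify: 20 × 32 = 640 ≡ 1 (mod 71)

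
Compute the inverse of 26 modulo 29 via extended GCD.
Extended GCD: 26(-10) + 29(9) = 1. So 26^(-1) ≡ -10 ≡ 19 (mod 29). Verify: 26 × 19 = 494 ≡ 1 (mod 29)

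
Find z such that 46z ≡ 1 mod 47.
Since 47 is prime, by Fermat 46^(-1) ≡ 46^{45} ≡ 46 mod 47. Verify: 46 × 46 = 2116 ≡ 1 mod 47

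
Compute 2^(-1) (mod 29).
Since 29 is prime, by Fermat 2^(-1) ≡ 2^{27} ≡ 15 (mod 29). Verify: 2 × 15 = 30 ≡ 1 (mod 29)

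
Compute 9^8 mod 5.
Using Fermat: 9^{4} ≡ 1 mod 5. 8 ≡ 0 mod 4. So 9^{8} ≡ 9^{0} ≡ 1 mod 5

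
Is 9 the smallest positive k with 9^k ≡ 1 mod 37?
Powers of 9 mod 37: 9^1≡9, 9^2≡7, 9^3≡26, 9^4≡12, 9^5≡34, 9^6≡10, 9^7≡16, 9^8≡33, 9^9≡1. First k with 9^k≡1 is k=9. Yes, ord_37(9) = 9.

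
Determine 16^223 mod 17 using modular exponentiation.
Using Fermat: 16^{16} ≡ 1 mod 17. 223 ≡ 15 mod 16. So 16^{223} ≡ 16^{15} ≡ 16 mod 17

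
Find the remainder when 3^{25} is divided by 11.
By Fermat: 3^{10} ≡ 1 mod 11. 25 = 2×10 + 5. So 3^{25} ≡ 3^{5} ≡ 1 mod 11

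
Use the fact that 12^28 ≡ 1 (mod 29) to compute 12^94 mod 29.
By Fermat: 12^{28} ≡ 1 (mod 29). 94 = 3×28 + 10. So 12^{94} ≡ 12^{10} ≡ 28 (mod 29)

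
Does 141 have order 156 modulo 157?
141^{26} ≡ 1 (mod 157) and 26 < 156, so ord_157(141) = 26 ≠ 156 and 141 is not a primitive root.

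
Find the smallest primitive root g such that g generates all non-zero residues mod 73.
g = 5. For each prime q|72: 5^{36}≡72, 5^{24}≡8, none ≡ 1, so ord_73(5) = 72 and 5 is a primitive root.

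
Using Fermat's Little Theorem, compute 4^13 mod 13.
By Fermat: 4^{12} ≡ 1 (mod 13). So 4^{13} = 4^{12} · 4^{1} ≡ 4^{1} ≡ 4 (mod 13)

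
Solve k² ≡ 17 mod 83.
The square roots of 17 mod 83 are 10 and 73. Verify: 10² = 100 ≡ 17 mod 83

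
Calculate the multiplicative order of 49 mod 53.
Powers of 49 mod 53: 49^1≡49, 49^2≡16, 49^3≡42, 49^4≡44, 49^5≡36, 49^6≡15, 49^7≡46, 49^8≡28, 49^9≡47, 49^10≡24, 49^11≡10, 49^12≡13, 49^13≡1. So the order of 49 is 13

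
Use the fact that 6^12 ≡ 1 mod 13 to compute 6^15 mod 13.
By Fermat: 6^{12} ≡ 1 mod 13. So 6^{15} = 6^{12} · 6^{3} ≡ 6^{3} ≡ 8 mod 13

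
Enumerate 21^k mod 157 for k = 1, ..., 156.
21^1, 21^2, ..., 21^{156} mod 157: [21, 127, 155, 115, 60, 4, 84, 37, 149, 146, 83, 16, 22, 148, 125, 113, 18, 64, 88, 121, 29, 138, 72, 99, 38, 13, 116, 81, 131, 82, 152, 52, 150, 10, 53, 14, 137, 51, 129, 40, 55, 56, 77, 47, 45, 3, 63, 67, 151, 31, 23, 12, 95, 111, 133, 124, 92, 48, 66, 130, 61, 25, 54, 35, 107, 49, 87, 100, 59, 140, 114, 39, 34, 86, 79, 89, 142, 156, 136, 30, 2, 42, 97, 153, 73, 120, 8, 11, 74, 141, 135, 9, 32, 44, 139, 93, 69, 36, 128, 19, 85, 58, 119, 144, 41, 76, 26, 75, 5, 105, 7, 147, 104, 143, 20, 106, 28, 117, 102, 101, 80, 110, 112, 154, 94, 90, 6, 126, 134, 145, 62, 46, 24, 33, 65, 109, 91, 27, 96, 132, 103, 122, 50, 108, 70, 57, 98, 17, 43, 118, 123, 71, 78, 68, 15, 1]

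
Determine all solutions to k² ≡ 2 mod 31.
The square roots of 2 mod 31 are 8 and 23. Verify: 8² = 64 ≡ 2 mod 31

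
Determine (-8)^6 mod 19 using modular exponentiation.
By repeated squaring (mod 19): (-8)^{1}≡11, (-8)^{2}≡7, (-8)^{4}≡11. Then (-8)^{6} = (-8)^{4+2} ≡ 11 × 7 ≡ 1 (mod 19)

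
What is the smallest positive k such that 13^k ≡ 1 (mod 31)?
Powers of 13 mod 31: 13^1≡13, 13^2≡14, 13^3≡27, 13^4≡10, 13^5≡6, 13^6≡16, 13^7≡22, 13^8≡7, 13^9≡29, 13^10≡5, 13^11≡3, 13^12≡8, 13^13≡11, 13^14≡19, 13^15≡30, 13^16≡18, 13^17≡17, 13^18≡4, 13^19≡21, 13^20≡25, 13^21≡15, 13^22≡9, 13^23≡24, 13^24≡2, 13^25≡26, 13^26≡28, 13^27≡23, 13^28≡20, 13^29≡12, 13^30≡1. ord_31(13) = 30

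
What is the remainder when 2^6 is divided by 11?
By repeated squaring (mod 11): 2^{1}≡2, 2^{2}≡4, 2^{4}≡5. Then 2^{6} = 2^{4+2} ≡ 5 × 4 ≡ 9 (mod 11)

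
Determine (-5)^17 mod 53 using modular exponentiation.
By repeated squaring mod 53: (-5)^{1}≡48, (-5)^{2}≡25, (-5)^{4}≡42, (-5)^{8}≡15, (-5)^{16}≡13. Then (-5)^{17} = (-5)^{16+1} ≡ 13 × 48 ≡ 41 mod 53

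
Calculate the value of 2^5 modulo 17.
By repeated squaring (mod 17): 2^{1}≡2, 2^{2}≡4, 2^{4}≡16. Then 2^{5} = 2^{4+1} ≡ 16 × 2 ≡ 15 (mod 17)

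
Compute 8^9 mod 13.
By repeated squaring (mod 13): 8^{1}≡8, 8^{2}≡12, 8^{4}≡1, 8^{8}≡1. Then 8^{9} = 8^{8+1} ≡ 1 × 8 ≡ 8 (mod 13)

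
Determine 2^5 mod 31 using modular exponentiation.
By repeated squaring mod 31: 2^{1}≡2, 2^{2}≡4, 2^{4}≡16. Then 2^{5} = 2^{4+1} ≡ 16 × 2 ≡ 1 mod 31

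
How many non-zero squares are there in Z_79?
Exactly half the non-zero residues mod a prime are QRs: (79-1)/2 = 39.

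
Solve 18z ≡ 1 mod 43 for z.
Since 43 is prime, by Fermat 18^(-1) ≡ 18^{41} ≡ 12 mod 43. Verify: 18 × 12 = 216 ≡ 1 mod 43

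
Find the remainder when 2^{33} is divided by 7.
By Fermat: 2^{6} ≡ 1 mod 7. 33 = 5×6 + 3. So 2^{33} ≡ 2^{3} ≡ 1 mod 7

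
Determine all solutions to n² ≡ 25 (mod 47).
The square roots of 25 mod 47 are 42 and 5. Verify: 42² = 1764 ≡ 25 (mod 47)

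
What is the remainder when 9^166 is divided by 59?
Using Fermat: 9^{58} ≡ 1 mod 59. 166 ≡ 50 mod 58. So 9^{166} ≡ 9^{50} ≡ 25 mod 59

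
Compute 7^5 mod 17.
By repeated squaring mod 17: 7^{1}≡7, 7^{2}≡15, 7^{4}≡4. Then 7^{5} = 7^{4+1} ≡ 4 × 7 ≡ 11 mod 17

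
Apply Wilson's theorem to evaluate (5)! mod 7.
(6)! = (5)! × (6) ≡ -1 (mod 7). So (5)! ≡ -1 × (6)^(-1) ≡ (-1)×(-1) = 1 (mod 7)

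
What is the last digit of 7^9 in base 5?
Using Fermat: 7^{4} ≡ 1 (mod 5). 9 ≡ 1 (mod 4). So 7^{9} ≡ 7^{1} ≡ 2 (mod 5)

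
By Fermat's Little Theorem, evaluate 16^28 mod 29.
By Fermat's Little Theorem, 16^{28} ≡ 1 mod 29 since 29 is prime and gcd(16, 29) = 1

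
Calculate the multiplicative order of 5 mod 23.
Powers of 5 mod 23: 5^1≡5, 5^2≡2, 5^3≡10, 5^4≡4, 5^5≡20, 5^6≡8, 5^7≡17, 5^8≡16, 5^9≡11, 5^10≡9, 5^11≡22, 5^12≡18, 5^13≡21, 5^14≡13, 5^15≡19, 5^16≡3, 5^17≡15, 5^18≡6, 5^19≡7, 5^20≡12, 5^21≡14, 5^22≡1. Order = 22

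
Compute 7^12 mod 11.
Using Fermat: 7^{10} ≡ 1 (mod 11). 12 ≡ 2 (mod 10). So 7^{12} ≡ 7^{2} ≡ 5 (mod 11)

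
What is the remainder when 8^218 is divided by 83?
Using Fermat: 8^{82} ≡ 1 mod 83. 218 ≡ 54 mod 82. So 8^{218} ≡ 8^{54} ≡ 21 mod 83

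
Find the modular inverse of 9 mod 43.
Since 43 is prime, by Fermat 9^(-1) ≡ 9^{41} ≡ 24 (mod 43). Verify: 9 × 24 = 216 ≡ 1 (mod 43)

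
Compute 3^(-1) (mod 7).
Since 7 is prime, by Fermat 3^(-1) ≡ 3^{5} ≡ 5 (mod 7). Verify: 3 × 5 = 15 ≡ 1 (mod 7)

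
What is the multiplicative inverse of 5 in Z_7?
Since 7 is prime, by Fermat 5^(-1) ≡ 5^{5} ≡ 3 (mod 7). Verify: 5 × 3 = 15 ≡ 1 (mod 7)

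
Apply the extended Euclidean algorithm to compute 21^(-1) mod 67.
Extended GCD: 21(16) + 67(-5) = 1. So 21^(-1) ≡ 16 (mod 67). Verify: 21 × 16 = 336 ≡ 1 (mod 67)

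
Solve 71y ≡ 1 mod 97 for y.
Since 97 is prime, by Fermat 71^(-1) ≡ 71^{95} ≡ 41 mod 97. Verify: 71 × 41 = 2911 ≡ 1 mod 97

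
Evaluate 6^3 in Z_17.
6^{3} = 216 ≡ 12 (mod 17)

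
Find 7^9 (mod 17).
By repeated squaring (mod 17): 7^{1}≡7, 7^{2}≡15, 7^{4}≡4, 7^{8}≡16. Then 7^{9} = 7^{8+1} ≡ 16 × 7 ≡ 10 (mod 17)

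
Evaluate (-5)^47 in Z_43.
Using Fermat: (-5)^{42} ≡ 1 mod 43. 47 ≡ 5 mod 42. So (-5)^{47} ≡ (-5)^{5} ≡ 14 mod 43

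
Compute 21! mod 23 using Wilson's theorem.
(22)! = (21)! × (22) ≡ -1 mod 23. So (21)! ≡ -1 × (22)^(-1) ≡ (-1)×(-1) = 1 mod 23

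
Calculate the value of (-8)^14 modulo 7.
Using Fermat: (-8)^{6} ≡ 1 mod 7. 14 ≡ 2 mod 6. So (-8)^{14} ≡ (-8)^{2} ≡ 1 mod 7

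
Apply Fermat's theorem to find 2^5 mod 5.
By Fermat: 2^{4} ≡ 1 mod 5. So 2^{5} = 2^{4} · 2^{1} ≡ 2^{1} ≡ 2 mod 5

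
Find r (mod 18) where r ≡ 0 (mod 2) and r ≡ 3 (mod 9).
M = 2 × 9 = 18. M₁ = 9, y₁ ≡ 1 (mod 2). M₂ = 2, y₂ ≡ 5 (mod 9). r = 0×9×1 + 3×2×5 ≡ 12 (mod 18)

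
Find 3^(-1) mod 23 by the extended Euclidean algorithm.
Extended GCD: 3(8) + 23(-1) = 1. So 3^(-1) ≡ 8 mod 23. Verify: 3 × 8 = 24 ≡ 1 mod 23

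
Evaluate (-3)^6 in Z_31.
By repeated squaring (mod 31): (-3)^{1}≡28, (-3)^{2}≡9, (-3)^{4}≡19. Then (-3)^{6} = (-3)^{4+2} ≡ 19 × 9 ≡ 16 (mod 31)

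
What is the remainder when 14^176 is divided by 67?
Using Fermat: 14^{66} ≡ 1 mod 67. 176 ≡ 44 mod 66. So 14^{176} ≡ 14^{44} ≡ 1 mod 67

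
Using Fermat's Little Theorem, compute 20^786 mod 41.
By Fermat: 20^{40} ≡ 1 (mod 41). 786 ≡ 26 (mod 40). So 20^{786} ≡ 20^{26} ≡ 25 (mod 41)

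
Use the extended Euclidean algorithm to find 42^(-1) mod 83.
Extended GCD: 42(2) + 83(-1) = 1. So 42^(-1) ≡ 2 (mod 83). Verify: 42 × 2 = 84 ≡ 1 (mod 83)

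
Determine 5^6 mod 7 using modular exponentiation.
Using Fermat: 5^{6} ≡ 1 mod 7. 6 ≡ 0 mod 6. So 5^{6} ≡ 5^{0} ≡ 1 mod 7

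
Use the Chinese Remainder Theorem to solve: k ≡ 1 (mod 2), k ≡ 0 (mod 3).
M = 2 × 3 = 6. M₁ = 3, y₁ ≡ 1 (mod 2). M₂ = 2, y₂ ≡ 2 (mod 3). k = 1×3×1 + 0×2×2 ≡ 3 (mod 6)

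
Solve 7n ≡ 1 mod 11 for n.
Since 11 is prime, by Fermat 7^(-1) ≡ 7^{9} ≡ 8 mod 11. Verify: 7 × 8 = 56 ≡ 1 mod 11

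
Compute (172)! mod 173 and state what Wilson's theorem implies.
(172)! mod 173 = 172. Since this equals -1 (mod 173), Wilson confirms 173 is prime.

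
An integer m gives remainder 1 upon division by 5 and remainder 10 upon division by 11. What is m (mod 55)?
M = 5 × 11 = 55. M₁ = 11, y₁ ≡ 1 (mod 5). M₂ = 5, y₂ ≡ 9 (mod 11). m = 1×11×1 + 10×5×9 ≡ 21 (mod 55)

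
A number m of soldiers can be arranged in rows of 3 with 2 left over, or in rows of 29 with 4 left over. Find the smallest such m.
M = 3 × 29 = 87. M₁ = 29, y₁ ≡ 2 (mod 3). M₂ = 3, y₂ ≡ 10 (mod 29). m = 2×29×2 + 4×3×10 ≡ 62 (mod 87)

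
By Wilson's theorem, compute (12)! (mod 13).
By Wilson's theorem, (12)! ≡ -1 ≡ 12 (mod 13)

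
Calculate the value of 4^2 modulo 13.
4^{2} = 16 ≡ 3 mod 13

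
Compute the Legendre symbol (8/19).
(8/19) = 8^{9} mod 19 = -1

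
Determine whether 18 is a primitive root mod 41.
18^{5} ≡ 1 (mod 41) and 5 < 40, so ord_41(18) = 5 ≠ 40 and 18 is not a primitive root.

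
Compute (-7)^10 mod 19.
By repeated squaring (mod 19): (-7)^{1}≡12, (-7)^{2}≡11, (-7)^{4}≡7, (-7)^{8}≡11. Then (-7)^{10} = (-7)^{8+2} ≡ 11 × 11 ≡ 7 (mod 19)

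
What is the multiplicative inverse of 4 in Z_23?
Since 23 is prime, by Fermat 4^(-1) ≡ 4^{21} ≡ 6 mod 23. Verify: 4 × 6 = 24 ≡ 1 mod 23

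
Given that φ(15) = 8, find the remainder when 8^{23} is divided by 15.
By Euler: 8^{8} ≡ 1 mod 15 since gcd(8, 15) = 1. 23 = 2×8 + 7. So 8^{23} ≡ 8^{7} ≡ 2 mod 15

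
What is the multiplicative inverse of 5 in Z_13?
Since 13 is prime, by Fermat 5^(-1) ≡ 5^{11} ≡ 8 mod 13. Verify: 5 × 8 = 40 ≡ 1 mod 13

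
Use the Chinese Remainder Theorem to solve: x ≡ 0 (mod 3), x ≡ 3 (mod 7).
M = 3 × 7 = 21. M₁ = 7, y₁ ≡ 1 (mod 3). M₂ = 3, y₂ ≡ 5 (mod 7). x = 0×7×1 + 3×3×5 ≡ 3 (mod 21)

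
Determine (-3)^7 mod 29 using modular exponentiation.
By repeated squaring mod 29: (-3)^{1}≡26, (-3)^{2}≡9, (-3)^{4}≡23. Then (-3)^{7} = (-3)^{4+2+1} ≡ 23 × 9 × 26 ≡ 17 mod 29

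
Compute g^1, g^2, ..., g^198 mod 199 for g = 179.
179^1, 179^2, ..., 179^{198} mod 199: [179, 2, 159, 4, 119, 8, 39, 16, 78, 32, 156, 64, 113, 128, 27, 57, 54, 114, 108, 29, 17, 58, 34, 116, 68, 33, 136, 66, 73, 132, 146, 65, 93, 130, 186, 61, 173, 122, 147, 45, 95, 90, 190, 180, 181, 161, 163, 123, 127, 47, 55, 94, 110, 188, 21, 177, 42, 155, 84, 111, 168, 23, 137, 46, 75, 92, 150, 184, 101, 169, 3, 139, 6, 79, 12, 158, 24, 117, 48, 35, 96, 70, 192, 140, 185, 81, 171, 162, 143, 125, 87, 51, 174, 102, 149, 5, 99, 10, 198, 20, 197, 40, 195, 80, 191, 160, 183, 121, 167, 43, 135, 86, 71, 172, 142, 145, 85, 91, 170, 182, 141, 165, 83, 131, 166, 63, 133, 126, 67, 53, 134, 106, 69, 13, 138, 26, 77, 52, 154, 104, 109, 9, 19, 18, 38, 36, 76, 72, 152, 144, 105, 89, 11, 178, 22, 157, 44, 115, 88, 31, 176, 62, 153, 124, 107, 49, 15, 98, 30, 196, 60, 193, 120, 187, 41, 175, 82, 151, 164, 103, 129, 7, 59, 14, 118, 28, 37, 56, 74, 112, 148, 25, 97, 50, 194, 100, 189, 1]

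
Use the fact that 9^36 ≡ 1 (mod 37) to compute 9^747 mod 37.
By Fermat: 9^{36} ≡ 1 (mod 37). 747 ≡ 27 (mod 36). So 9^{747} ≡ 9^{27} ≡ 1 (mod 37)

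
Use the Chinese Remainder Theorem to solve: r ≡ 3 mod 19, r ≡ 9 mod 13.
M = 19 × 13 = 247. M₁ = 13, y₁ ≡ 3 mod 19. M₂ = 19, y₂ ≡ 11 mod 13. r = 3×13×3 + 9×19×11 ≡ 22 mod 247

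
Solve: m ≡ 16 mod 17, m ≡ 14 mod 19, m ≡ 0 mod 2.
M = 17 × 19 × 2 = 646. M₁ = 38, y₁ ≡ 13 mod 17. M₂ = 34, y₂ ≡ 14 mod 19. M₃ = 323, y₃ ≡ 1 mod 2. m = 16×38×13 + 14×34×14 + 0×323×1 ≡ 356 mod 646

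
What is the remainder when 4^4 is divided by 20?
4^{4} = 256 ≡ 16 mod 20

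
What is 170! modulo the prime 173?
(172)! = (170)! × (171) × (172) ≡ -1 (mod 173). So (170)! ≡ -1 × [(172)(171)]^(-1) ≡ 86 (mod 173)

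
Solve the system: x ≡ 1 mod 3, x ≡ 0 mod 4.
M = 3 × 4 = 12. M₁ = 4, y₁ ≡ 1 mod 3. M₂ = 3, y₂ ≡ 3 mod 4. x = 1×4×1 + 0×3×3 ≡ 4 mod 12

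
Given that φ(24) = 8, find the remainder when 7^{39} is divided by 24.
By Euler: 7^{8} ≡ 1 mod 24 since gcd(7, 24) = 1. 39 = 4×8 + 7. So 7^{39} ≡ 7^{7} ≡ 7 mod 24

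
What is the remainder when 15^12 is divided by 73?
By repeated squaring (mod 73): 15^{1}≡15, 15^{2}≡6, 15^{4}≡36, 15^{8}≡55. Then 15^{12} = 15^{8+4} ≡ 55 × 36 ≡ 9 (mod 73)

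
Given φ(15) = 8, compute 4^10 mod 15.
By Euler: 4^{8} ≡ 1 (mod 15) since gcd(4, 15) = 1. 10 = 1×8 + 2. So 4^{10} ≡ 4^{2} ≡ 1 (mod 15)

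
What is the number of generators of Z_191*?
Number of primitive roots mod 191 = φ(p-1) = φ(190) = 72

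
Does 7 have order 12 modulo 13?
ord_13(7) divides 12. For each prime q|12: 7^{6}≡12, 7^{4}≡9, none ≡ 1. So 7 has order 12 and is a primitive root mod 13.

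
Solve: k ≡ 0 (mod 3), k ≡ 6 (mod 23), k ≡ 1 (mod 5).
M = 3 × 23 × 5 = 345. M₁ = 115, y₁ ≡ 1 (mod 3). M₂ = 15, y₂ ≡ 20 (mod 23). M₃ = 69, y₃ ≡ 4 (mod 5). k = 0×115×1 + 6×15×20 + 1×69×4 ≡ 6 (mod 345)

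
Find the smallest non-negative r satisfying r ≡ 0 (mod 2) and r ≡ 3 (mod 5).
M = 2 × 5 = 10. M₁ = 5, y₁ ≡ 1 (mod 2). M₂ = 2, y₂ ≡ 3 (mod 5). r = 0×5×1 + 3×2×3 ≡ 8 (mod 10)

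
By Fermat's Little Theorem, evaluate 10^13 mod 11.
By Fermat: 10^{10} ≡ 1 (mod 11). So 10^{13} = 10^{10} · 10^{3} ≡ 10^{3} ≡ 10 (mod 11)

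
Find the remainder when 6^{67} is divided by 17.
By Fermat: 6^{16} ≡ 1 mod 17. 67 = 4×16 + 3. So 6^{67} ≡ 6^{3} ≡ 12 mod 17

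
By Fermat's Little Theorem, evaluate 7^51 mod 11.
By Fermat: 7^{10} ≡ 1 (mod 11). 51 = 5×10 + 1. So 7^{51} ≡ 7^{1} ≡ 7 (mod 11)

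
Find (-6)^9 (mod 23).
By repeated squaring (mod 23): (-6)^{1}≡17, (-6)^{2}≡13, (-6)^{4}≡8, (-6)^{8}≡18. Then (-6)^{9} = (-6)^{8+1} ≡ 18 × 17 ≡ 7 (mod 23)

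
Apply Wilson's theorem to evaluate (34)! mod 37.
(36)! = (34)! × (35) × (36) ≡ -1 mod 37. So (34)! ≡ -1 × [(36)(35)]^(-1) ≡ 18 mod 37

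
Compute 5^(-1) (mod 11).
Since 11 is prime, by Fermat 5^(-1) ≡ 5^{9} ≡ 9 (mod 11). Verify: 5 × 9 = 45 ≡ 1 (mod 11)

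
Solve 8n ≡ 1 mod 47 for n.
Since 47 is prime, by Fermat 8^(-1) ≡ 8^{45} ≡ 6 mod 47. Verify: 8 × 6 = 48 ≡ 1 mod 47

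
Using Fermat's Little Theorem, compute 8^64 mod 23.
By Fermat: 8^{22} ≡ 1 (mod 23). 64 = 2×22 + 20. So 8^{64} ≡ 8^{20} ≡ 9 (mod 23)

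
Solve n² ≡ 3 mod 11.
The square roots of 3 mod 11 are 5 and 6. Verify: 5² = 25 ≡ 3 mod 11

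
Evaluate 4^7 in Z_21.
By repeated squaring (mod 21): 4^{1}≡4, 4^{2}≡16, 4^{4}≡4. Then 4^{7} = 4^{4+2+1} ≡ 4 × 16 × 4 ≡ 4 (mod 21)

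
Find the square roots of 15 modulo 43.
The square roots of 15 mod 43 are 31 and 12. Verify: 31² = 961 ≡ 15 mod 43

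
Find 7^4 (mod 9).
7^{4} = 2401 ≡ 7 (mod 9)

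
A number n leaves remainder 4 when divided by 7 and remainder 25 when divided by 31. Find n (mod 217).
M = 7 × 31 = 217. M₁ = 31, y₁ ≡ 5 (mod 7). M₂ = 7, y₂ ≡ 9 (mod 31). n = 4×31×5 + 25×7×9 ≡ 25 (mod 217)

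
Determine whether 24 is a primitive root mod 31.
ord_31(24) divides 30. For each prime q|30: 24^{15}≡30, 24^{10}≡25, 24^{6}≡4, none ≡ 1. So 24 has order 30 and is a primitive root mod 31.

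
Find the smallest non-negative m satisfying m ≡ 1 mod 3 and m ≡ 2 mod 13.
M = 3 × 13 = 39. M₁ = 13, y₁ ≡ 1 mod 3. M₂ = 3, y₂ ≡ 9 mod 13. m = 1×13×1 + 2×3×9 ≡ 28 mod 39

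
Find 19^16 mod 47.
By repeated squaring mod 47: 19^{1}≡19, 19^{2}≡32, 19^{4}≡37, 19^{8}≡6, 19^{16}≡36. So 19^{16} ≡ 36 mod 47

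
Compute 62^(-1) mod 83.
Since 83 is prime, by Fermat 62^(-1) ≡ 62^{81} ≡ 79 mod 83. Verify: 62 × 79 = 4898 ≡ 1 mod 83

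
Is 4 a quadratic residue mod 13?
By Euler's criterion: 4^{6} ≡ 1 mod 13. Since this equals 1, 4 is a QR.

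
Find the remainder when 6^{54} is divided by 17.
By Fermat: 6^{16} ≡ 1 mod 17. 54 = 3×16 + 6. So 6^{54} ≡ 6^{6} ≡ 8 mod 17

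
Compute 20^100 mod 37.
Using Fermat: 20^{36} ≡ 1 (mod 37). 100 ≡ 28 (mod 36). So 20^{100} ≡ 20^{28} ≡ 9 (mod 37)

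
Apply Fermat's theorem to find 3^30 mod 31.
By Fermat's Little Theorem, 3^{30} ≡ 1 mod 31 since 31 is prime and gcd(3, 31) = 1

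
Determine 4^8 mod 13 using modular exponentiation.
By repeated squaring mod 13: 4^{1}≡4, 4^{2}≡3, 4^{4}≡9, 4^{8}≡3. So 4^{8} ≡ 3 mod 13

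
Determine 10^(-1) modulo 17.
Since 17 is prime, by Fermat 10^(-1) ≡ 10^{15} ≡ 12 (mod 17). Verify: 10 × 12 = 120 ≡ 1 (mod 17)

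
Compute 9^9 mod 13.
By repeated squaring (mod 13): 9^{1}≡9, 9^{2}≡3, 9^{4}≡9, 9^{8}≡3. Then 9^{9} = 9^{8+1} ≡ 3 × 9 ≡ 1 (mod 13)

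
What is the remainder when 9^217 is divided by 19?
Using Fermat: 9^{18} ≡ 1 (mod 19). 217 ≡ 1 (mod 18). So 9^{217} ≡ 9^{1} ≡ 9 (mod 19)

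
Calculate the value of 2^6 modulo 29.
By repeated squaring (mod 29): 2^{1}≡2, 2^{2}≡4, 2^{4}≡16. Then 2^{6} = 2^{4+2} ≡ 16 × 4 ≡ 6 (mod 29)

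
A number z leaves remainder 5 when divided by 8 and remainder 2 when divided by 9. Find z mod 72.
M = 8 × 9 = 72. M₁ = 9, y₁ ≡ 1 mod 8. M₂ = 8, y₂ ≡ 8 mod 9. z = 5×9×1 + 2×8×8 ≡ 29 mod 72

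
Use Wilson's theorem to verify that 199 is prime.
(198)! mod 199 = 198. Since this equals -1 (mod 199), Wilson confirms 199 is prime.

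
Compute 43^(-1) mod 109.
Since 109 is prime, by Fermat 43^(-1) ≡ 43^{107} ≡ 71 mod 109. Verify: 43 × 71 = 3053 ≡ 1 mod 109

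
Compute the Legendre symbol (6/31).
(6/31) = 6^{15} mod 31 = -1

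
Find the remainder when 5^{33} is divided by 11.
By Fermat: 5^{10} ≡ 1 (mod 11). 33 = 3×10 + 3. So 5^{33} ≡ 5^{3} ≡ 4 (mod 11)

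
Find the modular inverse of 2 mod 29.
Since 29 is prime, by Fermat 2^(-1) ≡ 2^{27} ≡ 15 mod 29. Verify: 2 × 15 = 30 ≡ 1 mod 29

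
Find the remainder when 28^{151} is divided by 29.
By Fermat: 28^{28} ≡ 1 (mod 29). 151 = 5×28 + 11. So 28^{151} ≡ 28^{11} ≡ 28 (mod 29)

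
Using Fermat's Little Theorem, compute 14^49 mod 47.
By Fermat: 14^{46} ≡ 1 (mod 47). So 14^{49} = 14^{46} · 14^{3} ≡ 14^{3} ≡ 18 (mod 47)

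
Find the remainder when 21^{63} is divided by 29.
By Fermat: 21^{28} ≡ 1 mod 29. 63 = 2×28 + 7. So 21^{63} ≡ 21^{7} ≡ 12 mod 29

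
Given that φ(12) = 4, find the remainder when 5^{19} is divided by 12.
By Euler: 5^{4} ≡ 1 (mod 12) since gcd(5, 12) = 1. 19 = 4×4 + 3. So 5^{19} ≡ 5^{3} ≡ 5 (mod 12)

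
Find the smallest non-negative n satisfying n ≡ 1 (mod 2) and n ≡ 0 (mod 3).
M = 2 × 3 = 6. M₁ = 3, y₁ ≡ 1 (mod 2). M₂ = 2, y₂ ≡ 2 (mod 3). n = 1×3×1 + 0×2×2 ≡ 3 (mod 6)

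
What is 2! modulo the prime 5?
(4)! = (2)! × (3) × (4) ≡ -1 (mod 5). So (2)! ≡ -1 × [(4)(3)]^(-1) ≡ 2 (mod 5)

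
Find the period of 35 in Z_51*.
Powers of 35 mod 51: 35^1≡35, 35^2≡1. So the order of 35 is 2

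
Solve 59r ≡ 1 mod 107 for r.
Since 107 is prime, by Fermat 59^(-1) ≡ 59^{105} ≡ 78 mod 107. Verify: 59 × 78 = 4602 ≡ 1 mod 107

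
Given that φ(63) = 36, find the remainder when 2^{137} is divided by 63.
By Euler: 2^{36} ≡ 1 mod 63 since gcd(2, 63) = 1. 137 = 3×36 + 29. So 2^{137} ≡ 2^{29} ≡ 32 mod 63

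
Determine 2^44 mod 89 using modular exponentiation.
By repeated squaring (mod 89): 2^{1}≡2, 2^{2}≡4, 2^{4}≡16, 2^{8}≡78, 2^{16}≡32, 2^{32}≡45. Then 2^{44} = 2^{32+8+4} ≡ 45 × 78 × 16 ≡ 1 (mod 89)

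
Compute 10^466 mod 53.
Using Fermat: 10^{52} ≡ 1 (mod 53). 466 ≡ 50 (mod 52). So 10^{466} ≡ 10^{50} ≡ 44 (mod 53)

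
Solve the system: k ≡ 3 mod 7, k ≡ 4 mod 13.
M = 7 × 13 = 91. M₁ = 13, y₁ ≡ 6 mod 7. M₂ = 7, y₂ ≡ 2 mod 13. k = 3×13×6 + 4×7×2 ≡ 17 mod 91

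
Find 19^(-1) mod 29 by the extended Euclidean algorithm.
Extended GCD: 19(-3) + 29(2) = 1. So 19^(-1) ≡ -3 ≡ 26 mod 29. Verify: 19 × 26 = 494 ≡ 1 mod 29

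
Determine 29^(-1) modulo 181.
Since 181 is prime, by Fermat 29^(-1) ≡ 29^{179} ≡ 25 (mod 181). Verify: 29 × 25 = 725 ≡ 1 (mod 181)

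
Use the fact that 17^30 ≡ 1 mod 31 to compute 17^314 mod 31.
By Fermat: 17^{30} ≡ 1 mod 31. 314 ≡ 14 mod 30. So 17^{314} ≡ 17^{14} ≡ 20 mod 31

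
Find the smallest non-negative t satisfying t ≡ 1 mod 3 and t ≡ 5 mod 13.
M = 3 × 13 = 39. M₁ = 13, y₁ ≡ 1 mod 3. M₂ = 3, y₂ ≡ 9 mod 13. t = 1×13×1 + 5×3×9 ≡ 31 mod 39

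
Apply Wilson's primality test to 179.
(178)! mod 179 = 178. Since 178 ≡ -1 mod 179, 179 is prime.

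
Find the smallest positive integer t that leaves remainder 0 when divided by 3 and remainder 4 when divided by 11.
M = 3 × 11 = 33. M₁ = 11, y₁ ≡ 2 (mod 3). M₂ = 3, y₂ ≡ 4 (mod 11). t = 0×11×2 + 4×3×4 ≡ 15 (mod 33)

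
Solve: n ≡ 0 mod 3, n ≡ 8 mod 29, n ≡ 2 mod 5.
M = 3 × 29 × 5 = 435. M₁ = 145, y₁ ≡ 1 mod 3. M₂ = 15, y₂ ≡ 2 mod 29. M₃ = 87, y₃ ≡ 3 mod 5. n = 0×145×1 + 8×15×2 + 2×87×3 ≡ 327 mod 435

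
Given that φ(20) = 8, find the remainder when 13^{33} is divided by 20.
By Euler: 13^{8} ≡ 1 mod 20 since gcd(13, 20) = 1. 33 = 4×8 + 1. So 13^{33} ≡ 13^{1} ≡ 13 mod 20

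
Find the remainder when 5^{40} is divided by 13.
By Fermat: 5^{12} ≡ 1 (mod 13). 40 = 3×12 + 4. So 5^{40} ≡ 5^{4} ≡ 1 (mod 13)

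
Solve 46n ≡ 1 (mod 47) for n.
Since 47 is prime, by Fermat 46^(-1) ≡ 46^{45} ≡ 46 (mod 47). Verify: 46 × 46 = 2116 ≡ 1 (mod 47)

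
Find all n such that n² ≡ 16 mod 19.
The square roots of 16 mod 19 are 4 and 15. Verify: 4² = 16 ≡ 16 mod 19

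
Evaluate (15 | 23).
(15/23) = 15^{11} mod 23 = -1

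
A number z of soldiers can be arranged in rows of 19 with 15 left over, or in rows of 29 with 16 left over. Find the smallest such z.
M = 19 × 29 = 551. M₁ = 29, y₁ ≡ 2 mod 19. M₂ = 19, y₂ ≡ 26 mod 29. z = 15×29×2 + 16×19×26 ≡ 509 mod 551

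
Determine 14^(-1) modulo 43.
Since 43 is prime, by Fermat 14^(-1) ≡ 14^{41} ≡ 40 (mod 43). Verify: 14 × 40 = 560 ≡ 1 (mod 43)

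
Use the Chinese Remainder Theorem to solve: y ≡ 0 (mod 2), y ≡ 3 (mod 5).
M = 2 × 5 = 10. M₁ = 5, y₁ ≡ 1 (mod 2). M₂ = 2, y₂ ≡ 3 (mod 5). y = 0×5×1 + 3×2×3 ≡ 8 (mod 10)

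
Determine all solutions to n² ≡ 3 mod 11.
The square roots of 3 mod 11 are 5 and 6. Verify: 5² = 25 ≡ 3 mod 11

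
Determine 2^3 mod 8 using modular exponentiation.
2^{3} = 8 ≡ 0 mod 8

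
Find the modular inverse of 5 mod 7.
Since 7 is prime, by Fermat 5^(-1) ≡ 5^{5} ≡ 3 (mod 7). Verify: 5 × 3 = 15 ≡ 1 (mod 7)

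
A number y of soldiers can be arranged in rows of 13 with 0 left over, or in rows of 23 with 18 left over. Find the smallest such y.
M = 13 × 23 = 299. M₁ = 23, y₁ ≡ 4 mod 13. M₂ = 13, y₂ ≡ 16 mod 23. y = 0×23×4 + 18×13×16 ≡ 156 mod 299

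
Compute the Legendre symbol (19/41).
(19/41) = 19^{20} mod 41 = -1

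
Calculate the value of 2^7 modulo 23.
By repeated squaring (mod 23): 2^{1}≡2, 2^{2}≡4, 2^{4}≡16. Then 2^{7} = 2^{4+2+1} ≡ 16 × 4 × 2 ≡ 13 (mod 23)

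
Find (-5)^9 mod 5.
By repeated squaring mod 5: (-5)^{1}≡0, (-5)^{2}≡0, (-5)^{4}≡0, (-5)^{8}≡0. Then (-5)^{9} = (-5)^{8+1} ≡ 0 × 0 ≡ 0 mod 5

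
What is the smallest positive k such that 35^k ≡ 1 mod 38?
Powers of 35 mod 38: 35^1≡35, 35^2≡9, 35^3≡11, 35^4≡5, 35^5≡23, 35^6≡7, 35^7≡17, 35^8≡25, 35^9≡1. ord_38(35) = 9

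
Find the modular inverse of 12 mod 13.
Since 13 is prime, by Fermat 12^(-1) ≡ 12^{11} ≡ 12 mod 13. Verify: 12 × 12 = 144 ≡ 1 mod 13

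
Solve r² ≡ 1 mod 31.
The square roots of 1 mod 31 are 1 and 30. Verify: 1² = 1 ≡ 1 mod 31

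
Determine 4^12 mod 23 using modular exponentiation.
By repeated squaring mod 23: 4^{1}≡4, 4^{2}≡16, 4^{4}≡3, 4^{8}≡9. Then 4^{12} = 4^{8+4} ≡ 9 × 3 ≡ 4 mod 23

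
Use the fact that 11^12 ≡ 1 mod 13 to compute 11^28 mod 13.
By Fermat: 11^{12} ≡ 1 mod 13. 28 = 2×12 + 4. So 11^{28} ≡ 11^{4} ≡ 3 mod 13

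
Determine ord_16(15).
Powers of 15 mod 16: 15^1≡15, 15^2≡1. ord_16(15) = 2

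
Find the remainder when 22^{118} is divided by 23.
By Fermat: 22^{22} ≡ 1 (mod 23). 118 = 5×22 + 8. So 22^{118} ≡ 22^{8} ≡ 1 (mod 23)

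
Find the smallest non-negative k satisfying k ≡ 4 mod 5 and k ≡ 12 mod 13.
M = 5 × 13 = 65. M₁ = 13, y₁ ≡ 2 mod 5. M₂ = 5, y₂ ≡ 8 mod 13. k = 4×13×2 + 12×5×8 ≡ 64 mod 65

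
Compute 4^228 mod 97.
Using Fermat: 4^{96} ≡ 1 mod 97. 228 ≡ 36 mod 96. So 4^{228} ≡ 4^{36} ≡ 96 mod 97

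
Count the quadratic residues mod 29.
The squaring map on Z_29* is 2-to-1, so there are (28)/2 = 14 QRs.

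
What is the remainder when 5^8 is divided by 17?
By repeated squaring (mod 17): 5^{1}≡5, 5^{2}≡8, 5^{4}≡13, 5^{8}≡16. So 5^{8} ≡ 16 (mod 17)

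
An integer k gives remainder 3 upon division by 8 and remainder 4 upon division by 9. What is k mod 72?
M = 8 × 9 = 72. M₁ = 9, y₁ ≡ 1 mod 8. M₂ = 8, y₂ ≡ 8 mod 9. k = 3×9×1 + 4×8×8 ≡ 67 mod 72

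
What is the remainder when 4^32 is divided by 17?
Using Fermat: 4^{16} ≡ 1 mod 17. 32 ≡ 0 mod 16. So 4^{32} ≡ 4^{0} ≡ 1 mod 17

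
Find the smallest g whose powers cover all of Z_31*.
g = 3. Powers: [3, 9, 27, 19, 26, 16, 17, 20, ...] generates all 30 non-zero residues.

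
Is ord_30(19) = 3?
Powers of 19 mod 30: 19^1≡19, 19^2≡1. Already 19^2≡1, so the order is 2 < 3. No, the actual order is 2.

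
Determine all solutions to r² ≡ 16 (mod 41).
The square roots of 16 mod 41 are 37 and 4. Verify: 37² = 1369 ≡ 16 (mod 41)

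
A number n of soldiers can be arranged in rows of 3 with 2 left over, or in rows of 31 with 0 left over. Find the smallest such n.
M = 3 × 31 = 93. M₁ = 31, y₁ ≡ 1 (mod 3). M₂ = 3, y₂ ≡ 21 (mod 31). n = 2×31×1 + 0×3×21 ≡ 62 (mod 93)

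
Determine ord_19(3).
Powers of 3 mod 19: 3^1≡3, 3^2≡9, 3^3≡8, 3^4≡5, 3^5≡15, 3^6≡7, 3^7≡2, 3^8≡6, 3^9≡18, 3^10≡16, 3^11≡10, 3^12≡11, 3^13≡14, 3^14≡4, 3^15≡12, 3^16≡17, 3^17≡13, 3^18≡1. Order = 18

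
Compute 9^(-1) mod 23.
Since 23 is prime, by Fermat 9^(-1) ≡ 9^{21} ≡ 18 mod 23. Verify: 9 × 18 = 162 ≡ 1 mod 23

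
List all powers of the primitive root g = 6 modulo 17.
6^1, 6^2, ..., 6^{16} mod 17: [6, 2, 12, 4, 7, 8, 14, 16, 11, 15, 5, 13, 10, 9, 3, 1]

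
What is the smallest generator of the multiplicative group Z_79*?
g = 3. For each prime q|78: 3^{39}≡78, 3^{26}≡23, 3^{6}≡18, none ≡ 1, so ord_79(3) = 78 and 3 is a primitive root.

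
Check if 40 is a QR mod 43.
By Euler's criterion: 40^{21} ≡ 1 (mod 43). Since this equals 1, 40 is a QR.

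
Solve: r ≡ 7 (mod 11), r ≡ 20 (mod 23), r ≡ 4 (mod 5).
M = 11 × 23 × 5 = 1265. M₁ = 115, y₁ ≡ 9 (mod 11). M₂ = 55, y₂ ≡ 18 (mod 23). M₃ = 253, y₃ ≡ 2 (mod 5). r = 7×115×9 + 20×55×18 + 4×253×2 ≡ 1239 (mod 1265)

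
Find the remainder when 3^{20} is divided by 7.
By Fermat: 3^{6} ≡ 1 (mod 7). 20 = 3×6 + 2. So 3^{20} ≡ 3^{2} ≡ 2 (mod 7)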